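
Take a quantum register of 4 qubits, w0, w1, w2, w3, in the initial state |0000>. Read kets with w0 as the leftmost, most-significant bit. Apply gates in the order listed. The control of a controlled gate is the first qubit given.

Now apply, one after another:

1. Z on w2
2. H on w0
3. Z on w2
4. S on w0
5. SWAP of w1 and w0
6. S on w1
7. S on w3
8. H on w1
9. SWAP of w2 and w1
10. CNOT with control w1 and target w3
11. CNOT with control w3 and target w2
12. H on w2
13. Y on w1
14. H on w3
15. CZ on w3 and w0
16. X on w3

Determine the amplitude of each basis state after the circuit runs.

The final amplitudes are I/2 on |0100>, I/2 on |0101>, -I/2 on |0110>, -I/2 on |0111>, and 0 on every other basis state.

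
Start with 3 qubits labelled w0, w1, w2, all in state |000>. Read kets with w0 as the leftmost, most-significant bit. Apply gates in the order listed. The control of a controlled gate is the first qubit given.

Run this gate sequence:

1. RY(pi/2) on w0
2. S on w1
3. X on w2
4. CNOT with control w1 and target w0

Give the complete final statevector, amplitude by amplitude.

The resulting statevector has amplitude sqrt(2)/2 on |001>, sqrt(2)/2 on |101>, and 0 on every other basis state.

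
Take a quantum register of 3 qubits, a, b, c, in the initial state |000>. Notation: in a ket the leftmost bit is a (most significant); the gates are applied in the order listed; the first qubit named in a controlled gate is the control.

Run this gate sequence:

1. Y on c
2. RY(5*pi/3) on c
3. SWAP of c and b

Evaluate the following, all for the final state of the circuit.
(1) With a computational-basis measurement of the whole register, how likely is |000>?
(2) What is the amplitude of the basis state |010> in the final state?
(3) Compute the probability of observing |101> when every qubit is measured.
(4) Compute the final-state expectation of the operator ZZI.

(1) A full measurement returns |000> with probability 1/4.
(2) The amplitude on |010> is -sqrt(3)*I/2.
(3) A full measurement returns |101> with probability 0.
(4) In the final state, ZZI has expectation -1/2.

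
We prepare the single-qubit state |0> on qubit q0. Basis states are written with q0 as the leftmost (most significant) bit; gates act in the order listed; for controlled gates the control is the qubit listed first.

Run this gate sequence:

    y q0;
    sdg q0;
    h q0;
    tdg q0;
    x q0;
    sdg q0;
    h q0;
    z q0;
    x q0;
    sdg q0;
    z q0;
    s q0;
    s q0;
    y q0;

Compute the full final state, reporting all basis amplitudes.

The resulting statevector has amplitude -exp(3*I*pi/4)/2 + I/2 on |0>, 1/2 + exp(I*pi/4)/2 on |1>.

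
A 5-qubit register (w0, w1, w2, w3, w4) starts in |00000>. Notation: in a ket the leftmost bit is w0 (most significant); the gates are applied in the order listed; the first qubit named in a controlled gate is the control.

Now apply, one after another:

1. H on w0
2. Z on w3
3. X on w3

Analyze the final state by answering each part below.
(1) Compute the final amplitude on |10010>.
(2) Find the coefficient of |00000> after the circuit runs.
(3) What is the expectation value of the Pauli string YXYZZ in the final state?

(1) The final state's coefficient on |10010> equals sqrt(2)/2.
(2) The amplitude on |00000> is 0.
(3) The observable YXYZZ averages to 0.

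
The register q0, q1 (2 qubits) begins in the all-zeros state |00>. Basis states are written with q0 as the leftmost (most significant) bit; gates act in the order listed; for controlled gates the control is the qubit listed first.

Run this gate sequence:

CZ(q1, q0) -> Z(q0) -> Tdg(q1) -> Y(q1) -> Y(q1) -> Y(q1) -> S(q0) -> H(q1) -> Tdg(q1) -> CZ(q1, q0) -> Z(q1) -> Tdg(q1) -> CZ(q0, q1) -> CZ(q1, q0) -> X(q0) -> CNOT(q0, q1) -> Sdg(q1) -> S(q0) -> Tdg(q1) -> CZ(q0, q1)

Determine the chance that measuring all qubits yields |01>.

The probability of measuring |01> is 0.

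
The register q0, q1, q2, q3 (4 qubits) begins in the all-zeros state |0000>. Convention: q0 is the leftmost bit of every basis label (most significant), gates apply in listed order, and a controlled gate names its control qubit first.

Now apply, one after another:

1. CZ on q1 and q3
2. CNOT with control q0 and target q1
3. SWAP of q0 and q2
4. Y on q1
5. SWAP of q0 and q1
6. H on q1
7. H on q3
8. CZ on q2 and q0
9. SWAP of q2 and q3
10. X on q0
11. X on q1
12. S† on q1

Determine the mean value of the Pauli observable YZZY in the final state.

In the final state, YZZY has expectation 0.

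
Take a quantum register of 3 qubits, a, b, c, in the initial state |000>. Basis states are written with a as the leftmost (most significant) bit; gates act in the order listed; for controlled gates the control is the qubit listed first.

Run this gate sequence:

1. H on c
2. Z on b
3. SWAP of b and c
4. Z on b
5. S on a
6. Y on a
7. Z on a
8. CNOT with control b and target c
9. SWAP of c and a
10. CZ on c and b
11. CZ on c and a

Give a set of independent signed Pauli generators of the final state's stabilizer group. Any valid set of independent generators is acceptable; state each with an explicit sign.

The final state is stabilized by the group generated by -XXI, +ZZI, -IIZ; other independent generating sets are equally valid.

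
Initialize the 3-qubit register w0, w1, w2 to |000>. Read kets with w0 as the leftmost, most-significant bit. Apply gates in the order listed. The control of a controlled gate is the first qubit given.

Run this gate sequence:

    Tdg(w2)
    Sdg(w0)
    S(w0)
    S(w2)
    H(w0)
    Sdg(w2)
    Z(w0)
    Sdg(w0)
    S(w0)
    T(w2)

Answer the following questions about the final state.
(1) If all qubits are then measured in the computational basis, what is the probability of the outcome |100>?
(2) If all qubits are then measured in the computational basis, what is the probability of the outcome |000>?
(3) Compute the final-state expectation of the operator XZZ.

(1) Outcome |100> occurs with probability 1/2.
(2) A full measurement returns |000> with probability 1/2.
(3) The expectation value of XZZ is -1.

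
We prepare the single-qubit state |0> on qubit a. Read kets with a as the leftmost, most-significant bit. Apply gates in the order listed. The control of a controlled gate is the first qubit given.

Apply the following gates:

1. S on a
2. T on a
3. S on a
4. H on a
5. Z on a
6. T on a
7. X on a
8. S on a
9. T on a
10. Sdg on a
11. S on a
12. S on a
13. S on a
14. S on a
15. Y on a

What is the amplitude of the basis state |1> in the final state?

The amplitude on |1> is -sqrt(2)*exp(3*I*pi/4)/2. Key observation: steps 11-14 multiply out to the identity, so the circuit reduces to the remaining gates.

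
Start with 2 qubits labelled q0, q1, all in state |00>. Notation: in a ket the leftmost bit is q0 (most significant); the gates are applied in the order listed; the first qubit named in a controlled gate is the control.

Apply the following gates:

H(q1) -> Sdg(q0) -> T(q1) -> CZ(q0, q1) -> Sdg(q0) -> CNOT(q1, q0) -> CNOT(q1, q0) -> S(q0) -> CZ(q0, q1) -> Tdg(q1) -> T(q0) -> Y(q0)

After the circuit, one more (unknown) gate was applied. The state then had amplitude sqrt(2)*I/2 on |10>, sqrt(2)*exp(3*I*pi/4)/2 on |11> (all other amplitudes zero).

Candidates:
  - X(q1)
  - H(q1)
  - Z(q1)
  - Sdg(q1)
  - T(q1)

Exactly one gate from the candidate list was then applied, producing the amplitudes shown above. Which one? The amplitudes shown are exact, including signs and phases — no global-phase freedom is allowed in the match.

It was T(q1) that produced the state shown. Key observation: gates 3-10 undo each other exactly, leaving only the rest of the circuit to track.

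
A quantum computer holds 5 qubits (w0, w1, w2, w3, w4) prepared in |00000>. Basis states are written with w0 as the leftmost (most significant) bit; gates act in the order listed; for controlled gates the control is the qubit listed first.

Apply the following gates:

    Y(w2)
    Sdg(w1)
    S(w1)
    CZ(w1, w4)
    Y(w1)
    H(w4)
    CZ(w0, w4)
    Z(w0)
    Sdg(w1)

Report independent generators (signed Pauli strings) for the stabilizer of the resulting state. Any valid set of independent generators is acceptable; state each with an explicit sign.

The final state is stabilized by the group generated by +IIIIX, +ZIIII, -IZIII, -IIZII, +IIIZI; other independent generating sets are equally valid.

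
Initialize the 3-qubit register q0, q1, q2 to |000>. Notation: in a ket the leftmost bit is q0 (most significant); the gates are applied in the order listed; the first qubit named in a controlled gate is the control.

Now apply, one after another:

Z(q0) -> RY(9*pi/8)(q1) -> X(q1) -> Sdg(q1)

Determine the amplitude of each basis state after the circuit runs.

The resulting statevector has amplitude sin(7*pi/16) on |000>, I*sin(pi/16) on |010>, and 0 on every other basis state.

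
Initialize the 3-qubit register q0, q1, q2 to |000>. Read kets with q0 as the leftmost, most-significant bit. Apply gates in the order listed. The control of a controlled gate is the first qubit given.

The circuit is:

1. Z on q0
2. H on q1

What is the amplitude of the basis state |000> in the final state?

|000> carries amplitude sqrt(2)/2 in the final state.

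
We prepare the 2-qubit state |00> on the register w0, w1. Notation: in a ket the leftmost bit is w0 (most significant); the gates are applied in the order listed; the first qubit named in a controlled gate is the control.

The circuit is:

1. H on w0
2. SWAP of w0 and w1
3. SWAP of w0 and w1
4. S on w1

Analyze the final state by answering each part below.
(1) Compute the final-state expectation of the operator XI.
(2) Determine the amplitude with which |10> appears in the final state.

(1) In the final state, XI has expectation 1. Key observation: steps 2-3 multiply out to the identity, so the circuit reduces to the remaining gates.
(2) The amplitude on |10> is sqrt(2)/2.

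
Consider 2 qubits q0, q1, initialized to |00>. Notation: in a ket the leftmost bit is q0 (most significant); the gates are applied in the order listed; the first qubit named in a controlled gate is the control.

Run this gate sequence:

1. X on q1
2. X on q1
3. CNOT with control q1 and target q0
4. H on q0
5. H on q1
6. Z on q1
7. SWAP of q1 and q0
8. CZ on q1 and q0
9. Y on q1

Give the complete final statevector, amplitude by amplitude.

The final amplitudes are -I/2 on |00>, I/2 on |01>, -I/2 on |10>, -I/2 on |11>.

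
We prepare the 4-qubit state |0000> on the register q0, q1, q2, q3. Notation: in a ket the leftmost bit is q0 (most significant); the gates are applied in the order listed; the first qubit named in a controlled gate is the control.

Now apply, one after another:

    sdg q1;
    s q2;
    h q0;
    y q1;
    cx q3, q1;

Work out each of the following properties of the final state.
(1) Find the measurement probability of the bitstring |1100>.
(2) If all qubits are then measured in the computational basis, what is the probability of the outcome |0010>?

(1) The probability of measuring |1100> is 1/2.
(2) A full measurement returns |0010> with probability 0.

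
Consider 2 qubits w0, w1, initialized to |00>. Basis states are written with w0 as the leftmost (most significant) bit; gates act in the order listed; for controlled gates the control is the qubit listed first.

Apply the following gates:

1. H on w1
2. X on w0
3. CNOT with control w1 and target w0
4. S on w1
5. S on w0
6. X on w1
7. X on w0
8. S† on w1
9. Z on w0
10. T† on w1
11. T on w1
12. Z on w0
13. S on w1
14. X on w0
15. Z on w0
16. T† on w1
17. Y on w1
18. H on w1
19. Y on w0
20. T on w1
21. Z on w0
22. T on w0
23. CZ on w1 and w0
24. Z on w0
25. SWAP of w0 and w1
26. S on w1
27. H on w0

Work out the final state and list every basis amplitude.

The resulting statevector has amplitude sqrt(2)*(exp(I*pi/4) + I)/4 on |00>, sqrt(2)*(exp(I*pi/4) + I)/4 on |01>, sqrt(2)*(-I + exp(I*pi/4))/4 on |10>, sqrt(2)*(-I + exp(I*pi/4))/4 on |11>.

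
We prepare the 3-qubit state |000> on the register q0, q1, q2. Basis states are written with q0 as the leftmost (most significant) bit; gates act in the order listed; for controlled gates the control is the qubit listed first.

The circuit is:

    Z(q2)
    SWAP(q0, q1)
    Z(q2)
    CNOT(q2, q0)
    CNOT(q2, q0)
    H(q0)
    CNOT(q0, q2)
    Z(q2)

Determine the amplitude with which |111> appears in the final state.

|111> carries amplitude 0 in the final state. Key observation: gates 4-5 undo each other exactly, leaving only the rest of the circuit to track.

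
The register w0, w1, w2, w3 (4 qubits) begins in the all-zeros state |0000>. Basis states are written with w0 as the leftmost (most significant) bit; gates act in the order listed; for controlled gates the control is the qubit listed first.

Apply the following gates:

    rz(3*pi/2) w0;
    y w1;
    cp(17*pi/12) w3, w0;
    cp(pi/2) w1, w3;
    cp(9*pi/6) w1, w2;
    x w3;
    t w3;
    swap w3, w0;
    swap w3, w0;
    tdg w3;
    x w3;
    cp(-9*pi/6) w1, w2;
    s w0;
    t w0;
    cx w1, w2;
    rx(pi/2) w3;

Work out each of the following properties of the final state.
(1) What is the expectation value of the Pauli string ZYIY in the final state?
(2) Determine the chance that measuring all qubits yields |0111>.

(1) The observable ZYIY averages to 0. Key observation: the block from step 5 through step 12 cancels to the identity and can be dropped.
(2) Outcome |0111> occurs with probability 1/2.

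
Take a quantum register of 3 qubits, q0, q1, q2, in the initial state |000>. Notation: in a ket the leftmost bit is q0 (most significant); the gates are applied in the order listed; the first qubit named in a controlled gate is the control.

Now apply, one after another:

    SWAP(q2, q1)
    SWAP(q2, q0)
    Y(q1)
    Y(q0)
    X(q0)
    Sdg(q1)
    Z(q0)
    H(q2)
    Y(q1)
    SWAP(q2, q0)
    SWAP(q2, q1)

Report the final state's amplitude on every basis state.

The resulting statevector has amplitude sqrt(2)/2 on |000>, sqrt(2)/2 on |100>, and 0 on every other basis state.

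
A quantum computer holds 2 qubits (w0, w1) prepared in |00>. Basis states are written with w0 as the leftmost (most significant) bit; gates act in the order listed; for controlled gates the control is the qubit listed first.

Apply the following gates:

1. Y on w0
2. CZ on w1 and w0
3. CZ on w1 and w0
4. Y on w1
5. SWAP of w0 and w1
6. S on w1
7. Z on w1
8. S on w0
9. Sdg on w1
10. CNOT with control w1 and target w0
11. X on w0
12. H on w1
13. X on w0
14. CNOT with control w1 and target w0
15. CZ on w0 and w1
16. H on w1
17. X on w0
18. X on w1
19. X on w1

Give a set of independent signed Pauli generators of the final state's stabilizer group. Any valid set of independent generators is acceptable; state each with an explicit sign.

One valid set of independent stabilizer generators is +XZ, -ZX (any independent generating set of the same group is equally correct).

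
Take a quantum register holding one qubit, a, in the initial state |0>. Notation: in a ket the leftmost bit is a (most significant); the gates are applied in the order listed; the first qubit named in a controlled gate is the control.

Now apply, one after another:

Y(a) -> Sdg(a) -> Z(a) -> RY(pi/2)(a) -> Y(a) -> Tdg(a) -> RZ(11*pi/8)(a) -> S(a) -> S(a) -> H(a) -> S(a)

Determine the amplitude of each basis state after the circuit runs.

The final amplitudes are (-I - exp(5*I*pi/8))*exp(5*I*pi/16)/2 on |0>, (1 - exp(I*pi/8))*exp(5*I*pi/16)/2 on |1>.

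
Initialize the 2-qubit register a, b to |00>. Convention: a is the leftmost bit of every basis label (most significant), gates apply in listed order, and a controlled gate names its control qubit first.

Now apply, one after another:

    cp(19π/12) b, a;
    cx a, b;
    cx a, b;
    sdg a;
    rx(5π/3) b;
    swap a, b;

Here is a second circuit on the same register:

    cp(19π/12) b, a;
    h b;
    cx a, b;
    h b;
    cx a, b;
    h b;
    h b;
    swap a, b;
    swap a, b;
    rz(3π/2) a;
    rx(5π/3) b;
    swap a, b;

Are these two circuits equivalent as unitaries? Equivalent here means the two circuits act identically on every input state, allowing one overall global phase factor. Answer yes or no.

No — the two circuits implement different unitaries, even allowing a global phase.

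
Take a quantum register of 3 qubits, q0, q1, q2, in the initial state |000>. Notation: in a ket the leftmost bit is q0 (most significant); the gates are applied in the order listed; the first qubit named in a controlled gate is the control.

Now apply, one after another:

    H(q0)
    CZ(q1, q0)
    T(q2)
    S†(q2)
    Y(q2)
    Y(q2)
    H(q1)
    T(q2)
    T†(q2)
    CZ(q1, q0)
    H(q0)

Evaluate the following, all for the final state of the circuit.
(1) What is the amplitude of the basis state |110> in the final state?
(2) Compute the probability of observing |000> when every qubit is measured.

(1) |110> carries amplitude sqrt(2)/2 in the final state.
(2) Outcome |000> occurs with probability 1/2.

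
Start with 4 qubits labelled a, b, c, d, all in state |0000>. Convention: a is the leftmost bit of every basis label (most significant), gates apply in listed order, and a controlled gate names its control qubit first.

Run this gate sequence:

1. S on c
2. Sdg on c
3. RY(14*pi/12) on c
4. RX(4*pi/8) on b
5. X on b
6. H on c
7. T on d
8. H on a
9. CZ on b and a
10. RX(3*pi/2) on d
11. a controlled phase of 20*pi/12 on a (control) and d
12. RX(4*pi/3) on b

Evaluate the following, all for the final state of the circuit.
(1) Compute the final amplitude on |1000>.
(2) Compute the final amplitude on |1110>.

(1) |1000> carries amplitude I*(-sqrt(6) - sqrt(2))/16 in the final state. Key observation: steps 1-2 multiply out to the identity, so the circuit reduces to the remaining gates.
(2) The final state's coefficient on |1110> equals -3*sqrt(2)/16 + sqrt(6)/16.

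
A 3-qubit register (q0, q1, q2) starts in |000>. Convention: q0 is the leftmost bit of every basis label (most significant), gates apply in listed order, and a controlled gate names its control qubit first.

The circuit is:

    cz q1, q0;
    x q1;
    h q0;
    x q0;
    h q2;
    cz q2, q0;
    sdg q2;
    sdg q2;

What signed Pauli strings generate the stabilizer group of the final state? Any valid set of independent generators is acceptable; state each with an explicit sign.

The stabilizer group can be generated by +XIZ, -ZIX, -IZI, among other valid generating sets.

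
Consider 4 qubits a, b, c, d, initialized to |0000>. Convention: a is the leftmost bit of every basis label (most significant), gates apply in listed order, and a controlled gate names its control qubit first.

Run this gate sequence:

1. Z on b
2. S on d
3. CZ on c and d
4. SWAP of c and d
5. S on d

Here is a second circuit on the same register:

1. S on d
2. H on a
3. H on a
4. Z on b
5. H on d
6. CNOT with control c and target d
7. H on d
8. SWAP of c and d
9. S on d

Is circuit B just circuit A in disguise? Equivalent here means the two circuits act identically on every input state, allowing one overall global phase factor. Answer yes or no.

Yes — the two circuits implement the same unitary up to a global phase.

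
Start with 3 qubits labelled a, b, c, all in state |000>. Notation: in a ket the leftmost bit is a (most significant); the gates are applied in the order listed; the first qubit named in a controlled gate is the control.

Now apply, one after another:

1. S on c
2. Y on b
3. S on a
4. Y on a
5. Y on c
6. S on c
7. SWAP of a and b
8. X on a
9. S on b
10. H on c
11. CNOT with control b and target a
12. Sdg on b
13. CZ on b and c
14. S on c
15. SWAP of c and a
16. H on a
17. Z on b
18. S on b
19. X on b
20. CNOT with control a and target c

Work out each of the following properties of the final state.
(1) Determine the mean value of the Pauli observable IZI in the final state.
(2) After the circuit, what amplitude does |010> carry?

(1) The expectation value of IZI is 1.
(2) |010> carries amplitude 0 in the final state.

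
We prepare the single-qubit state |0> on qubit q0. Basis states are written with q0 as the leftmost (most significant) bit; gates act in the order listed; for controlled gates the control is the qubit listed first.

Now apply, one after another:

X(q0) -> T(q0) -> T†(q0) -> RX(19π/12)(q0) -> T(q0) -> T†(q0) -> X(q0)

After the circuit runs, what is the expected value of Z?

The expectation value of Z is -sqrt(2)/4 + sqrt(6)/4.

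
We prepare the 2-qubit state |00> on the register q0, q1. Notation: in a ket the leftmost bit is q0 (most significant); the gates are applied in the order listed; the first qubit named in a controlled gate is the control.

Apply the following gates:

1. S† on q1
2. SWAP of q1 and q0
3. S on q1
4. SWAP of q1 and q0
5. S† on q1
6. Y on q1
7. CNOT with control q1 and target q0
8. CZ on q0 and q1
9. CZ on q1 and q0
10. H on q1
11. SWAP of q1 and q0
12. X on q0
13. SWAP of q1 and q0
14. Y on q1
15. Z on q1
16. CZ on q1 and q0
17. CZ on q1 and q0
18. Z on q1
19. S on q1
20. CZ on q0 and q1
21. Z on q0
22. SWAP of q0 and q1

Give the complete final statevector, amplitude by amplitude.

The resulting statevector has amplitude 0 on |00>, -sqrt(2)/2 on |01>, 0 on |10>, sqrt(2)*I/2 on |11>. Key observation: gates 15-18 undo each other exactly, leaving only the rest of the circuit to track.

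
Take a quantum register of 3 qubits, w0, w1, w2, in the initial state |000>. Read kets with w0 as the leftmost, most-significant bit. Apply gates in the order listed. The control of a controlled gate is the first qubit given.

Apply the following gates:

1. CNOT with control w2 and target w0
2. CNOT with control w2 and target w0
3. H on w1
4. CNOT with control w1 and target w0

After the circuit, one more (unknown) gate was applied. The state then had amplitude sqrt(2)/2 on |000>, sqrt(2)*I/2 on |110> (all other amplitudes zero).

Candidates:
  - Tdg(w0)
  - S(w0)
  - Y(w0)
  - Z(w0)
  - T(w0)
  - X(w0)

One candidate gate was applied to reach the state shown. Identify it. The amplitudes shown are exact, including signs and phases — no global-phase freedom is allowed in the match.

The unique candidate consistent with the amplitudes is S(w0). Key observation: steps 1-2 multiply out to the identity, so the circuit reduces to the remaining gates.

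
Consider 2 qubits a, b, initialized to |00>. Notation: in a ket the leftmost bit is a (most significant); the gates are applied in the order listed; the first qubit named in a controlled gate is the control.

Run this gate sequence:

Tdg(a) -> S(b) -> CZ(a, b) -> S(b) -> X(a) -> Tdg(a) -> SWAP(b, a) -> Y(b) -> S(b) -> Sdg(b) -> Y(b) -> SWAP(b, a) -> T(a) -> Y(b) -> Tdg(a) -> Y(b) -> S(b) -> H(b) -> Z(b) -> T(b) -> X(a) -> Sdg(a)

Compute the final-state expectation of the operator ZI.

The expectation value of ZI is 1. Key observation: steps 6-13 multiply out to the identity, so the circuit reduces to the remaining gates.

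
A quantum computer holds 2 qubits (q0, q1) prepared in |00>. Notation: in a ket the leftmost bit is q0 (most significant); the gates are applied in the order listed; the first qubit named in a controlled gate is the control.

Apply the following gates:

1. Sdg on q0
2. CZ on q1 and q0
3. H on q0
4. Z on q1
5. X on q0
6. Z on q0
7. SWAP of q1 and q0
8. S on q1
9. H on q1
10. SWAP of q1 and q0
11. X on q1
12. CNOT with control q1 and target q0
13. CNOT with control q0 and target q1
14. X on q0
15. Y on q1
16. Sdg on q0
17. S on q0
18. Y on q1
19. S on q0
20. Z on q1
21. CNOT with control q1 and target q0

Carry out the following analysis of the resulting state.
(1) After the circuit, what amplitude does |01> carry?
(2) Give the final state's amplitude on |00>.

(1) The amplitude on |01> is 1/2 - I/2.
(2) The amplitude on |00> is 1/2 - I/2.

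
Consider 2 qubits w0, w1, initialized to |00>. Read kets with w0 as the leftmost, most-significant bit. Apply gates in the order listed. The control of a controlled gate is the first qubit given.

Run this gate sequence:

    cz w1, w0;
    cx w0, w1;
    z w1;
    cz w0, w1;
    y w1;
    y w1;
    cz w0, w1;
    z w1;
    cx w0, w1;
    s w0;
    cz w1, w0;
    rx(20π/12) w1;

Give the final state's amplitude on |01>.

|01> carries amplitude -I/2 in the final state. Key observation: the block from step 2 through step 9 cancels to the identity and can be dropped.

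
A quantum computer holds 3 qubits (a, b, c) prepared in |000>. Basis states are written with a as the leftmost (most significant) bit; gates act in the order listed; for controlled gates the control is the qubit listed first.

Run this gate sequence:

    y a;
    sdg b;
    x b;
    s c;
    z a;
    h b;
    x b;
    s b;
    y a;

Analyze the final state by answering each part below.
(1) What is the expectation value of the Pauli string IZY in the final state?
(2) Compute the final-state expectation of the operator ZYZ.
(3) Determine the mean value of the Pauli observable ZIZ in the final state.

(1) The expectation value of IZY is 0.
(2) The expectation value of ZYZ is -1.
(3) In the final state, ZIZ has expectation 1.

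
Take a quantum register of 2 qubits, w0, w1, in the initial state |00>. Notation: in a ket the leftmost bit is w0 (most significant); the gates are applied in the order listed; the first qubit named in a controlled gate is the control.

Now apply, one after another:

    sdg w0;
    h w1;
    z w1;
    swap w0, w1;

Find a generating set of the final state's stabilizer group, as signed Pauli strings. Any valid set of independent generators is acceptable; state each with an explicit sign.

The stabilizer group can be generated by -XI, +IZ, among other valid generating sets.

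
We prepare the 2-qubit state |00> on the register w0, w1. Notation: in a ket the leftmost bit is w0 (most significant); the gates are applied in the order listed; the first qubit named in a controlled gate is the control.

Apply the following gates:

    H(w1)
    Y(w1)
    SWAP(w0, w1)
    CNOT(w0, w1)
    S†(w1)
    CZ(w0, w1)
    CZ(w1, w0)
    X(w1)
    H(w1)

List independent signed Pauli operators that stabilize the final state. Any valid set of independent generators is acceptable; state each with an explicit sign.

The stabilizer group can be generated by +YZ, -ZX, among other valid generating sets.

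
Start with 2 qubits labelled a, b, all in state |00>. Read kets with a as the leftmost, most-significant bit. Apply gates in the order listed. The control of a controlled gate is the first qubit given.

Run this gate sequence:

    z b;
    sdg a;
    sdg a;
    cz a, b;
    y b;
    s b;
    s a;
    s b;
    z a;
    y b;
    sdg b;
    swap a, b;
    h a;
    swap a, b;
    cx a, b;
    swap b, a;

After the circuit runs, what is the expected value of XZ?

The observable XZ averages to 1.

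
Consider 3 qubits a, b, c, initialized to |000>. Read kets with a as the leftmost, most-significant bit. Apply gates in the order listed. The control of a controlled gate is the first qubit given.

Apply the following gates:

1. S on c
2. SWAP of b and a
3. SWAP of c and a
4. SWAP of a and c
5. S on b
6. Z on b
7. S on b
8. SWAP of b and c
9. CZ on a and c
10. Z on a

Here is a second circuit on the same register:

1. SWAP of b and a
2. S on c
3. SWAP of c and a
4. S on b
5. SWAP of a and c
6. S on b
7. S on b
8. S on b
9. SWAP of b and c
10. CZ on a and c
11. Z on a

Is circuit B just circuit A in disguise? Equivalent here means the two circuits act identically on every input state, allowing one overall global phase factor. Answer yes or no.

Yes: on every input state the two circuits agree up to one overall phase factor.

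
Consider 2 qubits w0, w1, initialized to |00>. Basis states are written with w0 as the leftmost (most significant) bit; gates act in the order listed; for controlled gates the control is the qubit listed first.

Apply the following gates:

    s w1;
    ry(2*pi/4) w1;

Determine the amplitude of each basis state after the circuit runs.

The final amplitudes are sqrt(2)/2 on |00>, sqrt(2)/2 on |01>, 0 on |10>, 0 on |11>.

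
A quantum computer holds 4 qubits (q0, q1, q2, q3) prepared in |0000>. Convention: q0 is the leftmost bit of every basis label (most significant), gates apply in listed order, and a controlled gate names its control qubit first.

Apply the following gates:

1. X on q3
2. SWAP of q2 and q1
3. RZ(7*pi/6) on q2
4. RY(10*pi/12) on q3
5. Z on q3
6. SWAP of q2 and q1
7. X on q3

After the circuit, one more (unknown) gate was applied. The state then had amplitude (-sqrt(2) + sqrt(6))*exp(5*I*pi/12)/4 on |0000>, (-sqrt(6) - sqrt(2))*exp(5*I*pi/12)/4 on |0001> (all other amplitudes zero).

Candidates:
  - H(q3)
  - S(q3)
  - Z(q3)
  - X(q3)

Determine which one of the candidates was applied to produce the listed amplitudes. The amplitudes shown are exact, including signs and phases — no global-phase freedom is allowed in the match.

It was Z(q3) that produced the state shown.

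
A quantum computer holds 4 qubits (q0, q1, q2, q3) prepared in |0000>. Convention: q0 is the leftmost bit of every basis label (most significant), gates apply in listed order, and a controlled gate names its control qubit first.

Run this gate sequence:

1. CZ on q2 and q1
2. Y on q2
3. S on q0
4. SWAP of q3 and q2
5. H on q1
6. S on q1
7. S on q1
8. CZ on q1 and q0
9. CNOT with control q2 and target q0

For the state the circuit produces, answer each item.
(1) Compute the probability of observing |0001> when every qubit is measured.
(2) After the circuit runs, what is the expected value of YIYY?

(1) The probability of measuring |0001> is 1/2.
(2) The observable YIYY averages to 0.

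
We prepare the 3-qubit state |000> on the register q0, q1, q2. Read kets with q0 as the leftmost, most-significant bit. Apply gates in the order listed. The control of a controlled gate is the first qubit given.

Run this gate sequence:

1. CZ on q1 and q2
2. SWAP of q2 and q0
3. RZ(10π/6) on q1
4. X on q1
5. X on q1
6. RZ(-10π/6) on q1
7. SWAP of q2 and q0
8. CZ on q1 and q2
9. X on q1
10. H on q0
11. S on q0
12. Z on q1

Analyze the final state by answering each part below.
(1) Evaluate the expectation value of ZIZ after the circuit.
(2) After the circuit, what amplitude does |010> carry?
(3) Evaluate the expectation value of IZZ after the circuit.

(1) The expectation value of ZIZ is 0. Key observation: gates 1-8 undo each other exactly, leaving only the rest of the circuit to track.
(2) The amplitude on |010> is -sqrt(2)/2.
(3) The expectation value of IZZ is -1.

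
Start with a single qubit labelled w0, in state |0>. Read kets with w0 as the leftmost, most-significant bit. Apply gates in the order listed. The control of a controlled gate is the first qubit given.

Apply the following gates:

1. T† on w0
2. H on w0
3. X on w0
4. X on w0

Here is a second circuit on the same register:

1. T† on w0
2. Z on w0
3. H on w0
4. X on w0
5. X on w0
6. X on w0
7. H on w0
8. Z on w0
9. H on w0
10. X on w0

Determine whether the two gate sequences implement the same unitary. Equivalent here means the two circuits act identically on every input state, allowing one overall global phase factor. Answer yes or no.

Yes, they are equivalent — the unitaries differ by at most a global phase.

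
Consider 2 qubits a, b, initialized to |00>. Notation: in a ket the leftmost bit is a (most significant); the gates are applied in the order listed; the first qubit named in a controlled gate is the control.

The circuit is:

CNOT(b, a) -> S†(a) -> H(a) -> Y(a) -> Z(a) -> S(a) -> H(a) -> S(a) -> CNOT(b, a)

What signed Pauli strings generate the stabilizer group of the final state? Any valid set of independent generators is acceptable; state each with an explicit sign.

One valid set of independent stabilizer generators is +XI, +IZ (any independent generating set of the same group is equally correct).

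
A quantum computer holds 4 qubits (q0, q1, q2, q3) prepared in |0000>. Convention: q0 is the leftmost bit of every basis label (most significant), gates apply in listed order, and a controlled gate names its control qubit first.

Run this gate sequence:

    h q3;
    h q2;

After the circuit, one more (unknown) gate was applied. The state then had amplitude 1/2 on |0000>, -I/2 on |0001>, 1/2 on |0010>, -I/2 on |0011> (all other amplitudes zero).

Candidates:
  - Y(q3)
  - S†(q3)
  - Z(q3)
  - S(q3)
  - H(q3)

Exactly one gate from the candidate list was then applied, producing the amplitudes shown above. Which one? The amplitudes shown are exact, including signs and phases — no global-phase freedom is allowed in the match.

The applied gate was S†(q3).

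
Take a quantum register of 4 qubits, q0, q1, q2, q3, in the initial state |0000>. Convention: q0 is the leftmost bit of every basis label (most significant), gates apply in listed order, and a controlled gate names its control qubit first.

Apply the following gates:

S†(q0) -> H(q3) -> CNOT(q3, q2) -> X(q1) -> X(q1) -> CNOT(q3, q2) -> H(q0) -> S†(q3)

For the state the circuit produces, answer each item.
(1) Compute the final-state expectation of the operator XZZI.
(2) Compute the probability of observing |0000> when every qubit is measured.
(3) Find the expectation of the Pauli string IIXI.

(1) The expectation value of XZZI is 1. Key observation: steps 3-6 multiply out to the identity, so the circuit reduces to the remaining gates.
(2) Outcome |0000> occurs with probability 1/4.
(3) The expectation value of IIXI is 0.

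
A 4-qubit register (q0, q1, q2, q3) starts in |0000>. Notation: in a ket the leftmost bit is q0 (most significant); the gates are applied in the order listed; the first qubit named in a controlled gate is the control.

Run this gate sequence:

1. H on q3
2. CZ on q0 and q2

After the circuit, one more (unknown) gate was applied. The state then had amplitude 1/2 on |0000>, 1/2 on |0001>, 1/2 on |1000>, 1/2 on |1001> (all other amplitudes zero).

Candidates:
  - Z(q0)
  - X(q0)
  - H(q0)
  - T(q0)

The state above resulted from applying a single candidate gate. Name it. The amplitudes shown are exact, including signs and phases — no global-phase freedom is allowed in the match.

The unique candidate consistent with the amplitudes is H(q0).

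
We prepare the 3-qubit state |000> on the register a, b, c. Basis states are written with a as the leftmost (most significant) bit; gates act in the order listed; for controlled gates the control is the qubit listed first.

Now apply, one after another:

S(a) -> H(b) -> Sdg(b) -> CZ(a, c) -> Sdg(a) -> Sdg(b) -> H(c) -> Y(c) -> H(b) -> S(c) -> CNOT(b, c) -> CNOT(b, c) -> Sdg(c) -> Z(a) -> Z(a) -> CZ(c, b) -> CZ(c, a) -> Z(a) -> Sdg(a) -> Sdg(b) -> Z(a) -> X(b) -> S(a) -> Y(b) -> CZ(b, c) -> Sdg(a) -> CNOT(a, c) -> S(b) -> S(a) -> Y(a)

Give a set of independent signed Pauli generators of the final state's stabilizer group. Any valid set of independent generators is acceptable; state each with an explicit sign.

The stabilizer group can be generated by -IIX, -ZII, -IZI, among other valid generating sets. Key observation: steps 10-13 multiply out to the identity, so the circuit reduces to the remaining gates.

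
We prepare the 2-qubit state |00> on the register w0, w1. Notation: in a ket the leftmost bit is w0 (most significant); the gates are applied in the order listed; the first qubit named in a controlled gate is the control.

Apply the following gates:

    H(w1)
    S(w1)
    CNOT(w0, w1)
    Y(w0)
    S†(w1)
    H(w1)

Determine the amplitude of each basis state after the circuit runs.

After the circuit, the state carries amplitude I on |10>, and 0 on every other basis state.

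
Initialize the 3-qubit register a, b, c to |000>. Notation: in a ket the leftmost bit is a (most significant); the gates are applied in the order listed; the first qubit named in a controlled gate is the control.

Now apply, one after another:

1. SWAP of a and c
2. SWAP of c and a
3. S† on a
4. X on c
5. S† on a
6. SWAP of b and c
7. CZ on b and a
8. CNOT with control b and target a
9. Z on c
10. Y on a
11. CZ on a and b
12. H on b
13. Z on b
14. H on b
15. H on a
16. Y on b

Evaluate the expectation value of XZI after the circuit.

The observable XZI averages to -1.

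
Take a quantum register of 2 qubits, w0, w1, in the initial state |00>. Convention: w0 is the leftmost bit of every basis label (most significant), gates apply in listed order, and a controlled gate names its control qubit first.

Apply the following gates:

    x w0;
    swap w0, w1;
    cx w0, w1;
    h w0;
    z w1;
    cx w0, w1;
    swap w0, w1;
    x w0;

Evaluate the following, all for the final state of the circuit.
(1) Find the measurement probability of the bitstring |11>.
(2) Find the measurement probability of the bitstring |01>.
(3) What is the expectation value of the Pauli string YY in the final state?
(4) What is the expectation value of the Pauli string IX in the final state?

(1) A full measurement returns |11> with probability 1/2.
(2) A full measurement returns |01> with probability 0.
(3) The observable YY averages to -1.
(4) In the final state, IX has expectation 0.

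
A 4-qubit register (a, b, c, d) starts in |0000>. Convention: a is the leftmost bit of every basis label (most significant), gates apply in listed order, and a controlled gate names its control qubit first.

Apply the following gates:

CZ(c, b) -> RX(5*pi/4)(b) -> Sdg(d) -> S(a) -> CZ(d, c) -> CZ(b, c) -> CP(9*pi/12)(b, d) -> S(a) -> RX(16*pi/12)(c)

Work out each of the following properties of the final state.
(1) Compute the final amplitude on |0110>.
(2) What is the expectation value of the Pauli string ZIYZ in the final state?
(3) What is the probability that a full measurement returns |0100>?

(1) |0110> carries amplitude -sqrt(3*sqrt(2) + 6)/4 in the final state.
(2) The expectation value of ZIYZ is sqrt(3)/2.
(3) Outcome |0100> occurs with probability sqrt(2)/16 + 1/8.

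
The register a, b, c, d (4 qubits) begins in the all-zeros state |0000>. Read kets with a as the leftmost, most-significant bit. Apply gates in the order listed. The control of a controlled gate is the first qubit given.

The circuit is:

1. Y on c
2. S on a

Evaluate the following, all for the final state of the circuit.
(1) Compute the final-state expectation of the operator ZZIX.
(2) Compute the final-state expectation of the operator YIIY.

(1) The observable ZZIX averages to 0.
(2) In the final state, YIIY has expectation 0.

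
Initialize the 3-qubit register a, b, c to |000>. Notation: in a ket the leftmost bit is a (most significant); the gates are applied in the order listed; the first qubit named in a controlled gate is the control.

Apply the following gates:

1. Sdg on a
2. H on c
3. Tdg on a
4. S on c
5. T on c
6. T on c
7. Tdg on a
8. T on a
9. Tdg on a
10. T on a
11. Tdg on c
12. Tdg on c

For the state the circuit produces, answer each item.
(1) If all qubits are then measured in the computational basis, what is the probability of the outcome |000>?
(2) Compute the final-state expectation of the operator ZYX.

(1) A full measurement returns |000> with probability 1/2. Key observation: steps 5-12 multiply out to the identity, so the circuit reduces to the remaining gates.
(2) In the final state, ZYX has expectation 0.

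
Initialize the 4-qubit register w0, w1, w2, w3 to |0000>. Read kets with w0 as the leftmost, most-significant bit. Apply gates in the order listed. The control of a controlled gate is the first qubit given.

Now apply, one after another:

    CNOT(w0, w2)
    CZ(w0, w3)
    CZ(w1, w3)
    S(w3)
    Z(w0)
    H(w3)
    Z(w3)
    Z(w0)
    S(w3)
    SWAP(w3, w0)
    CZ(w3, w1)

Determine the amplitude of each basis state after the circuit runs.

The resulting statevector has amplitude sqrt(2)/2 on |0000>, -sqrt(2)*I/2 on |1000>, and 0 on every other basis state.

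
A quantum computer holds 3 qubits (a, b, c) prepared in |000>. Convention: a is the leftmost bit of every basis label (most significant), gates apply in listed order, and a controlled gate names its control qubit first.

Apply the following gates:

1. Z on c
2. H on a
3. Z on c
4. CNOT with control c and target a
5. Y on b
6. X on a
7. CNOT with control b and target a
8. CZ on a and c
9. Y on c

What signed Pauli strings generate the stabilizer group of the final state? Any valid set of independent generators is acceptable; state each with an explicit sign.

The final state is stabilized by the group generated by +XII, -IZI, -IIZ; other independent generating sets are equally valid.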